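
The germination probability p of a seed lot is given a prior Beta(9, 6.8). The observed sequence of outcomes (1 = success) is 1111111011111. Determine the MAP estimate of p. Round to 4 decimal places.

Prior: Beta(9, 6.8).
Data: 12 successes in 13 trials (from the sequence). The binomial likelihood contributes p^12(1−p)^1, so the posterior is Beta(9+12, 6.8+1) = Beta(21, 7.8).
For Beta(a, b) with a, b > 1 the mode is (a−1)/(a+b−2) = 20/26.8 ≈ 0.7463.

p̂_MAP = 0.7463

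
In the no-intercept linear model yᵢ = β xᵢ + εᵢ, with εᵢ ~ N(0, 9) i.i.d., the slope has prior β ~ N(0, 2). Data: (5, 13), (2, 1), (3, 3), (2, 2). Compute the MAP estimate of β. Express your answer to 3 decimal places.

log p(β | y) = −Σ(yᵢ − βxᵢ)²/(2·9) − β²/(2·2) + const.
Setting the derivative to zero: Σxᵢ(yᵢ − βxᵢ)/9 − β/2 = 0, so β = Σxᵢyᵢ / (Σxᵢ² + σ²/τ²).
Σxᵢyᵢ = 5·13 + 2·1 + 3·3 + 2·2 = 80; Σxᵢ² = 42; σ²/τ² = 4.5.
β̂_MAP = 80 / (42 + 4.5) = 80/46.5 ≈ 1.720.

β̂_MAP = 1.720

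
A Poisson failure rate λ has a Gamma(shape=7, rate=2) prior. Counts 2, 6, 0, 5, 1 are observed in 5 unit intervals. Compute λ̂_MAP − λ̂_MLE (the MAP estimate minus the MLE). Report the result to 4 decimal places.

Σxᵢ = 14. Posterior is Gamma(21, 7); MAP = (21−1)/7 = 20/7 ≈ 2.85714.
MLE = x̄ = 14/5 ≈ 2.80000.
Difference = 20/7 − 14/5 = 2/35 ≈ 0.0571.

MAP − MLE = 0.0571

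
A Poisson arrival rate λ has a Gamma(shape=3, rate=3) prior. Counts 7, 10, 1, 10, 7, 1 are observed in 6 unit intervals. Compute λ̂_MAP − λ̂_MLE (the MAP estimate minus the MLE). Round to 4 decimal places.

MAP − MLE = -1.7778

Σxᵢ = 36. Posterior is Gamma(39, 9); MAP = (39−1)/9 = 38/9 ≈ 4.22222.
MLE = x̄ = 36/6 ≈ 6.00000.
Difference = 38/9 − 36/6 = -16/9 ≈ -1.7778.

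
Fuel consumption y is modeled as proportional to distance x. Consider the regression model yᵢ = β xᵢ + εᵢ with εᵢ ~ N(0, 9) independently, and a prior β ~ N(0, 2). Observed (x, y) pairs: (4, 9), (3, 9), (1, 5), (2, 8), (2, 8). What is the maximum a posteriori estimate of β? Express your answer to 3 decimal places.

β̂_MAP = 2.597

log p(β | y) = −Σ(yᵢ − βxᵢ)²/(2·9) − β²/(2·2) + const.
Setting the derivative to zero: Σxᵢ(yᵢ − βxᵢ)/9 − β/2 = 0, so β = Σxᵢyᵢ / (Σxᵢ² + σ²/τ²).
Σxᵢyᵢ = 4·9 + 3·9 + 1·5 + 2·8 + 2·8 = 100; Σxᵢ² = 34; σ²/τ² = 4.5.
β̂_MAP = 100 / (34 + 4.5) = 100/38.5 ≈ 2.597.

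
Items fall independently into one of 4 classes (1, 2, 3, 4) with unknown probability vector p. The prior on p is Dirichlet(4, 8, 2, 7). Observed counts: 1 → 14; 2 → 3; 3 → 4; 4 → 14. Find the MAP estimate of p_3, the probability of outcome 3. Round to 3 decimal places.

The posterior is Dirichlet(αᵢ + nᵢ) = Dirichlet(18, 11, 6, 21).
For a Dirichlet(a₁,…,a_K) with all aᵢ > 1, the mode has j-th component (aⱼ − 1)/(Σaᵢ − K).
Here Σaᵢ = 56 and K = 4, so p_3 = (6 − 1)/(56 − 4) = 5/52 ≈ 0.096.

MAP estimate: 0.096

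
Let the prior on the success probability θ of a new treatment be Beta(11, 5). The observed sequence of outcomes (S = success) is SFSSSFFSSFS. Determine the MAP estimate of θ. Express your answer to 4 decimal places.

Prior: Beta(11, 5).
Data: 7 successes in 11 trials (from the sequence). The binomial likelihood contributes θ^7(1−θ)^4, so the posterior is Beta(11+7, 5+4) = Beta(18, 9).
For Beta(a, b) with a, b > 1 the mode is (a−1)/(a+b−2) = 17/25 ≈ 0.6800.

θ̂_MAP = 0.6800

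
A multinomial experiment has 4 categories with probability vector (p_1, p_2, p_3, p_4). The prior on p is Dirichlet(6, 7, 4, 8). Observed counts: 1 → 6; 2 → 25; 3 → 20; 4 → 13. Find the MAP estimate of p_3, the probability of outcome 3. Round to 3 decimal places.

The posterior is Dirichlet(αᵢ + nᵢ) = Dirichlet(12, 32, 24, 21).
For a Dirichlet(a₁,…,a_K) with all aᵢ > 1, the mode has j-th component (aⱼ − 1)/(Σaᵢ − K).
Here Σaᵢ = 89 and K = 4, so p_3 = (24 − 1)/(89 − 4) = 23/85 ≈ 0.271.

MAP estimate: 0.271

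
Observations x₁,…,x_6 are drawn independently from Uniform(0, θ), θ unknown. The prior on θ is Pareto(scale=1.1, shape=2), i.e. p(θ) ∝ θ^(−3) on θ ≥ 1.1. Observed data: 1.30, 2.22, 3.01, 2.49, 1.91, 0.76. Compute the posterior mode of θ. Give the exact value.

θ̂_MAP = 3.01

The Uniform(0, θ) likelihood is θ^(−n) for θ ≥ max(xᵢ), zero otherwise. Here max(xᵢ) = 3.01.
Posterior ∝ θ^(−3) · θ^(−6) = θ^(−9) on θ ≥ max(1.1, 3.01) = 3.01.
This density is strictly decreasing in θ, so the posterior mode lies at the lower boundary of the support.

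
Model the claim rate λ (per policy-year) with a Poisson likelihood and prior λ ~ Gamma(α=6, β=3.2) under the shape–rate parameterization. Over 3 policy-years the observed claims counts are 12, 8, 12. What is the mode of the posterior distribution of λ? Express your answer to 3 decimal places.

λ̂_MAP = 5.968

Σxᵢ = 12+8+12 = 32, with n = 3.
Posterior ∝ λ^5e^(−3.2λ) · λ^32e^(−3λ) = λ^37e^(−6.2λ), i.e. Gamma(shape=38, rate=6.2).
The mode of a Gamma(a, b) with a ≥ 1 (shape–rate) is (a−1)/b = 37/6.2 ≈ 5.968.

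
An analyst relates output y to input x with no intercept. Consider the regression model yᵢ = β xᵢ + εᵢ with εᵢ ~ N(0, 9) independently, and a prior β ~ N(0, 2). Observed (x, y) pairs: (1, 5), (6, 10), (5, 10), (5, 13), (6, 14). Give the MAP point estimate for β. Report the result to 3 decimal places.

log p(β | y) = −Σ(yᵢ − βxᵢ)²/(2·9) − β²/(2·2) + const.
Setting the derivative to zero: Σxᵢ(yᵢ − βxᵢ)/9 − β/2 = 0, so β = Σxᵢyᵢ / (Σxᵢ² + σ²/τ²).
Σxᵢyᵢ = 1·5 + 6·10 + 5·10 + 5·13 + 6·14 = 264; Σxᵢ² = 123; σ²/τ² = 4.5.
β̂_MAP = 264 / (123 + 4.5) = 264/127.5 ≈ 2.071.

β̂_MAP = 2.071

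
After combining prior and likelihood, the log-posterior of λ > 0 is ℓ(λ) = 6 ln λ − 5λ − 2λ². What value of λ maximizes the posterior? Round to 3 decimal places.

ℓ'(λ) = 6/λ − 5 − 4λ. Setting this to zero and multiplying by λ: 4λ² + 5λ − 6 = 0.
λ = (−5 + √(5² + 4·4·6)) / (2·4) = (−5 + √121) / 8 = (−5 + 11)/8 = 3/4.
ℓ''(λ) = −6/λ² − 4 < 0, confirming a maximum.

λ̂_MAP = 0.750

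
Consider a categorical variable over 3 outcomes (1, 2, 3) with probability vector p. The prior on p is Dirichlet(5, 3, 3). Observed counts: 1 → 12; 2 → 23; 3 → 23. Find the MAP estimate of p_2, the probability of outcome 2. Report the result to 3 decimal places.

MAP estimate: 0.379

The posterior is Dirichlet(αᵢ + nᵢ) = Dirichlet(17, 26, 26).
For a Dirichlet(a₁,…,a_K) with all aᵢ > 1, the mode has j-th component (aⱼ − 1)/(Σaᵢ − K).
Here Σaᵢ = 69 and K = 3, so p_2 = (26 − 1)/(69 − 3) = 25/66 ≈ 0.379.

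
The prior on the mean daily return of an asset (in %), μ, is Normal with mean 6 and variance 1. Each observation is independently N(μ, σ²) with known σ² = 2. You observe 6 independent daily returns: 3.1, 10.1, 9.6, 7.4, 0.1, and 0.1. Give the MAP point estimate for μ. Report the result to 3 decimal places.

n = 6; x̄ = (3.1 + 10.1 + 9.6 + 7.4 + 0.1 + 0.1)/6 = 30.4/6 = 76/15 ≈ 5.0667.
For a Normal prior and Normal likelihood with known variance, the posterior is Normal; its mode equals its mean, the precision-weighted average.
Prior precision 1/σ₀² = 1/1 = 1; data precision n/σ² = 6/2 = 3.
μ̂ = (1·6 + 3·(76/15)) / (1 + 3) = 21.2/4 = 5.300.

μ̂_MAP = 5.300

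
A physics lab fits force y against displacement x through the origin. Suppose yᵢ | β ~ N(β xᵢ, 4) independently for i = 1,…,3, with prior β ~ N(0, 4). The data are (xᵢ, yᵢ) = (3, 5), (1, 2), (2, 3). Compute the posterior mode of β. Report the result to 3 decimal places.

β̂_MAP = 1.533

log p(β | y) = −Σ(yᵢ − βxᵢ)²/(2·4) − β²/(2·4) + const.
Setting the derivative to zero: Σxᵢ(yᵢ − βxᵢ)/4 − β/4 = 0, so β = Σxᵢyᵢ / (Σxᵢ² + σ²/τ²).
Σxᵢyᵢ = 3·5 + 1·2 + 2·3 = 23; Σxᵢ² = 14; σ²/τ² = 1.
β̂_MAP = 23 / (14 + 1) = 23/15 ≈ 1.533.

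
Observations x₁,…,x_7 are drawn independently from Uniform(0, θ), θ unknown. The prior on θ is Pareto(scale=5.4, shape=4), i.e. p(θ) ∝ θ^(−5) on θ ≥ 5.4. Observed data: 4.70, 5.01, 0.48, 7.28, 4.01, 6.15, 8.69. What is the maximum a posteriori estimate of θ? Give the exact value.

The Uniform(0, θ) likelihood is θ^(−n) for θ ≥ max(xᵢ), zero otherwise. Here max(xᵢ) = 8.69.
Posterior ∝ θ^(−5) · θ^(−7) = θ^(−12) on θ ≥ max(5.4, 8.69) = 8.69.
This density is strictly decreasing in θ, so the posterior mode lies at the lower boundary of the support.

θ̂_MAP = 8.69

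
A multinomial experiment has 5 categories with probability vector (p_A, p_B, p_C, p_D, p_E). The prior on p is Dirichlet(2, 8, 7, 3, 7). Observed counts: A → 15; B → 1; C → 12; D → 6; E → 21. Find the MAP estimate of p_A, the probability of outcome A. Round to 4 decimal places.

MAP estimate of p_A = 0.2078

The posterior is Dirichlet(αᵢ + nᵢ) = Dirichlet(17, 9, 19, 9, 28).
For a Dirichlet(a₁,…,a_K) with all aᵢ > 1, the mode has j-th component (aⱼ − 1)/(Σaᵢ − K).
Here Σaᵢ = 82 and K = 5, so p_A = (17 − 1)/(82 − 5) = 16/77 ≈ 0.2078.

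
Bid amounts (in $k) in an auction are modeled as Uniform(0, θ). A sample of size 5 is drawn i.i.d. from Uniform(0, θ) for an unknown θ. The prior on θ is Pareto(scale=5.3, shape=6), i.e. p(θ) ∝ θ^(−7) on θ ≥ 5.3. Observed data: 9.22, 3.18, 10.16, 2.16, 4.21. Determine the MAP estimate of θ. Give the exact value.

θ̂_MAP = 10.16

The Uniform(0, θ) likelihood is θ^(−n) for θ ≥ max(xᵢ), zero otherwise. Here max(xᵢ) = 10.16.
Posterior ∝ θ^(−7) · θ^(−5) = θ^(−12) on θ ≥ max(5.3, 10.16) = 10.16.
This density is strictly decreasing in θ, so the posterior mode lies at the lower boundary of the support.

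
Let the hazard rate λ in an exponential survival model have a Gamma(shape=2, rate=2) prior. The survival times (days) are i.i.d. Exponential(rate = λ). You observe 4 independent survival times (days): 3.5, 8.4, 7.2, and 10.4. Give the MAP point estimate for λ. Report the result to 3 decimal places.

The Exponential(rate=λ) likelihood is ∝ λ^n e^(−λΣtᵢ). Here n = 4 and Σtᵢ = 3.5 + 8.4 + 7.2 + 10.4 = 29.5.
Posterior ∝ λe^(−2λ) · λ^4e^(−29.5λ) = λ^5e^(−31.5λ), i.e. Gamma(6, 31.5).
Mode = (a−1)/b = 5/31.5 ≈ 0.159.

λ̂_MAP = 0.159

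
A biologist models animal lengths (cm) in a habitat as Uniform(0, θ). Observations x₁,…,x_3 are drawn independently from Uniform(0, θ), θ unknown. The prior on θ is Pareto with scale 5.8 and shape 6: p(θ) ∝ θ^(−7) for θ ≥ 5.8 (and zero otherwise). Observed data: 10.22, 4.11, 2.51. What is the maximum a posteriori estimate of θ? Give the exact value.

The Uniform(0, θ) likelihood is θ^(−n) for θ ≥ max(xᵢ), zero otherwise. Here max(xᵢ) = 10.22.
Posterior ∝ θ^(−7) · θ^(−3) = θ^(−10) on θ ≥ max(5.8, 10.22) = 10.22.
This density is strictly decreasing in θ, so the posterior mode lies at the lower boundary of the support.

θ̂_MAP = 10.22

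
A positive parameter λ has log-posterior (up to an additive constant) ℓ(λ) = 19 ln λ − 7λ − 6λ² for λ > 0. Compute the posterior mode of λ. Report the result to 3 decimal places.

ℓ'(λ) = 19/λ − 7 − 12λ. Setting this to zero and multiplying by λ: 12λ² + 7λ − 19 = 0.
λ = (−7 + √(7² + 4·12·19)) / (2·12) = (−7 + √961) / 24 = (−7 + 31)/24 = 1.
ℓ''(λ) = −19/λ² − 12 < 0, confirming a maximum.

λ̂_MAP = 1.000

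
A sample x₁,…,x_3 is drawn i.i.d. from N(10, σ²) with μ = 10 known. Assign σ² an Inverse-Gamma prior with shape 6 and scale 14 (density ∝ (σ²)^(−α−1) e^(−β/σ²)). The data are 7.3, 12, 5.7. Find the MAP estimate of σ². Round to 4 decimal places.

σ̂²_MAP = 3.3988

Sum of squared deviations about the known mean: SS = (7.3−10)² + (12−10)² + (5.7−10)² = 29.78.
The Normal likelihood contributes (σ²)^(−n/2) exp(−SS/(2σ²)), so the posterior is Inverse-Gamma(α + n/2, β + SS/2) = Inverse-Gamma(7.5, 28.89).
The mode of Inverse-Gamma(a, b) is b/(a+1) = 28.89/8.5 ≈ 3.3988.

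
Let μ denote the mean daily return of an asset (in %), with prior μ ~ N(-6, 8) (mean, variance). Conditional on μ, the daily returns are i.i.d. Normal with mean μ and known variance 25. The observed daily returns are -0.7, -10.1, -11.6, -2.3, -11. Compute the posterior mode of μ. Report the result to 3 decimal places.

μ̂_MAP = -6.702

n = 5; x̄ = ((-0.7) + (-10.1) + (-11.6) + (-2.3) + (-11))/5 = -35.7/5 = -7.14.
For a Normal prior and Normal likelihood with known variance, the posterior is Normal; its mode equals its mean, the precision-weighted average.
Prior precision 1/σ₀² = 1/8 = 0.125; data precision n/σ² = 5/25 = 0.2.
μ̂ = (0.125·(-6) + 0.2·(-7.14)) / (0.125 + 0.2) = (-2.178)/0.325 = -2178/325 ≈ -6.702.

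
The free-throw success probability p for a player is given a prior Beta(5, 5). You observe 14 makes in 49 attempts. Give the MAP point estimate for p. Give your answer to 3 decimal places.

p̂_MAP = 0.316

Prior: Beta(5, 5).
Data: 14 successes in 49 trials. The binomial likelihood contributes p^14(1−p)^35, so the posterior is Beta(5+14, 5+35) = Beta(19, 40).
For Beta(a, b) with a, b > 1 the mode is (a−1)/(a+b−2) = 18/57 ≈ 0.316.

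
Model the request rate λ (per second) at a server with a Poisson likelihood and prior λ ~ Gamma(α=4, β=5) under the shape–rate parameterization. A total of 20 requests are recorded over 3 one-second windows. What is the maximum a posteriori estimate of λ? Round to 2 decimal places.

Σxᵢ = 20, n = 3.
Posterior ∝ λ^3e^(−5λ) · λ^20e^(−3λ) = λ^23e^(−8λ), i.e. Gamma(shape=24, rate=8).
The mode of a Gamma(a, b) with a ≥ 1 (shape–rate) is (a−1)/b = 23/8 ≈ 2.88.

λ̂_MAP = 2.88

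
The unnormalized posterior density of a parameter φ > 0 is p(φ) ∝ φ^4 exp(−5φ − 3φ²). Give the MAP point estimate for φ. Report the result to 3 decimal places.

φ̂_MAP = 0.500

ℓ'(φ) = 4/φ − 5 − 6φ. Setting this to zero and multiplying by φ: 6φ² + 5φ − 4 = 0.
φ = (−5 + √(5² + 4·6·4)) / (2·6) = (−5 + √121) / 12 = (−5 + 11)/12 = 1/2.
ℓ''(φ) = −4/φ² − 6 < 0, confirming a maximum.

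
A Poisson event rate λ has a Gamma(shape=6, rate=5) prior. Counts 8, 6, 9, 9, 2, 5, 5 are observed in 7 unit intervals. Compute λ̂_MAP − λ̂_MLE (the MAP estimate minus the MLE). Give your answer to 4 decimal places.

Σxᵢ = 44. Posterior is Gamma(50, 12); MAP = (50−1)/12 = 49/12 ≈ 4.08333.
MLE = x̄ = 44/7 ≈ 6.28571.
Difference = 49/12 − 44/7 = -185/84 ≈ -2.2024.

MAP − MLE = -2.2024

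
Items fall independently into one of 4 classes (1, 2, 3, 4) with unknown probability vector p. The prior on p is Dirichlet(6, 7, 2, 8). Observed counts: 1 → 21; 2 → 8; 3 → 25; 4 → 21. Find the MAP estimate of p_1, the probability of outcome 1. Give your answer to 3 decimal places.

MAP estimate: 0.277

The posterior is Dirichlet(αᵢ + nᵢ) = Dirichlet(27, 15, 27, 29).
For a Dirichlet(a₁,…,a_K) with all aᵢ > 1, the mode has j-th component (aⱼ − 1)/(Σaᵢ − K).
Here Σaᵢ = 98 and K = 4, so p_1 = (27 − 1)/(98 − 4) = 26/94 ≈ 0.277.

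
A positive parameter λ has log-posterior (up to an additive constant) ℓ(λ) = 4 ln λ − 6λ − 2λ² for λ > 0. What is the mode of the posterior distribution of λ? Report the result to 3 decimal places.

ℓ'(λ) = 4/λ − 6 − 4λ. Setting this to zero and multiplying by λ: 4λ² + 6λ − 4 = 0.
λ = (−6 + √(6² + 4·4·4)) / (2·4) = (−6 + √100) / 8 = (−6 + 10)/8 = 1/2.
ℓ''(λ) = −4/λ² − 4 < 0, confirming a maximum.

λ̂_MAP = 0.500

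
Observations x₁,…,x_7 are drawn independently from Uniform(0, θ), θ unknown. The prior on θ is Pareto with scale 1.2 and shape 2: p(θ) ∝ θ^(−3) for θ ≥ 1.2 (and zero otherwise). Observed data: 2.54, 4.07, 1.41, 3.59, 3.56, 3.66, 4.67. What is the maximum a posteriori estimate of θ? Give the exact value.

θ̂_MAP = 4.67

The Uniform(0, θ) likelihood is θ^(−n) for θ ≥ max(xᵢ), zero otherwise. Here max(xᵢ) = 4.67.
Posterior ∝ θ^(−3) · θ^(−7) = θ^(−10) on θ ≥ max(1.2, 4.67) = 4.67.
This density is strictly decreasing in θ, so the posterior mode lies at the lower boundary of the support.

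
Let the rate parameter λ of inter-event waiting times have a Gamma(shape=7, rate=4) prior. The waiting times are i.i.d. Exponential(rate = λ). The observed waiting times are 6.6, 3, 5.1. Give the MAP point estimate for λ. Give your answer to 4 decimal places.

The Exponential(rate=λ) likelihood is ∝ λ^n e^(−λΣtᵢ). Here n = 3 and Σtᵢ = 6.6 + 3 + 5.1 = 14.7.
Posterior ∝ λ^6e^(−4λ) · λ^3e^(−14.7λ) = λ^9e^(−18.7λ), i.e. Gamma(10, 18.7).
Mode = (a−1)/b = 9/18.7 ≈ 0.4813.

λ̂_MAP = 0.4813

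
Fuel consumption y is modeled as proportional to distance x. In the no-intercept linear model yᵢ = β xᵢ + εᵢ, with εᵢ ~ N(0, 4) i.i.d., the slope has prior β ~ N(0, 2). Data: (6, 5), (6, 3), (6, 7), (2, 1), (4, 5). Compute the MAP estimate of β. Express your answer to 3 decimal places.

β̂_MAP = 0.862

log p(β | y) = −Σ(yᵢ − βxᵢ)²/(2·4) − β²/(2·2) + const.
Setting the derivative to zero: Σxᵢ(yᵢ − βxᵢ)/4 − β/2 = 0, so β = Σxᵢyᵢ / (Σxᵢ² + σ²/τ²).
Σxᵢyᵢ = 6·5 + 6·3 + 6·7 + 2·1 + 4·5 = 112; Σxᵢ² = 128; σ²/τ² = 2.
β̂_MAP = 112 / (128 + 2) = 112/130 ≈ 0.862.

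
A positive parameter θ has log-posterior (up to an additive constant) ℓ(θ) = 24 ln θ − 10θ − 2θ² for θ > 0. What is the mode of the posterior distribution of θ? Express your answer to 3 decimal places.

θ̂_MAP = 1.500

ℓ'(θ) = 24/θ − 10 − 4θ. Setting this to zero and multiplying by θ: 4θ² + 10θ − 24 = 0.
θ = (−10 + √(10² + 4·4·24)) / (2·4) = (−10 + √484) / 8 = (−10 + 22)/8 = 3/2.
ℓ''(θ) = −24/θ² − 4 < 0, confirming a maximum.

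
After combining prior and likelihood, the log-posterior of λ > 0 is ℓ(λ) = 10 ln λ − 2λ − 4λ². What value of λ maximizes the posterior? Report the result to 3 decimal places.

ℓ'(λ) = 10/λ − 2 − 8λ. Setting this to zero and multiplying by λ: 8λ² + 2λ − 10 = 0.
λ = (−2 + √(2² + 4·8·10)) / (2·8) = (−2 + √324) / 16 = (−2 + 18)/16 = 1.
ℓ''(λ) = −10/λ² − 8 < 0, confirming a maximum.

λ̂_MAP = 1.000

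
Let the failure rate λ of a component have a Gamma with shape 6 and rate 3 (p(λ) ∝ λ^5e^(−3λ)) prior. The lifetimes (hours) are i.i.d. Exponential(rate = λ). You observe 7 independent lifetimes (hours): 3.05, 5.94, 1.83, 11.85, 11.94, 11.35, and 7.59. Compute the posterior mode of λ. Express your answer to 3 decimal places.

λ̂_MAP = 0.212

The Exponential(rate=λ) likelihood is ∝ λ^n e^(−λΣtᵢ). Here n = 7 and Σtᵢ = 3.05 + 5.94 + 1.83 + 11.85 + 11.94 + 11.35 + 7.59 = 53.55.
Posterior ∝ λ^5e^(−3λ) · λ^7e^(−53.55λ) = λ^12e^(−56.55λ), i.e. Gamma(13, 56.55).
Mode = (a−1)/b = 12/56.55 ≈ 0.212.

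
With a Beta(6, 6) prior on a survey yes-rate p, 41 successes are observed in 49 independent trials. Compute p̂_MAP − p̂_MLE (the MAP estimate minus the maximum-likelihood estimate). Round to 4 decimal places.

Posterior is Beta(47, 14); MAP = (47−1)/(61−2) = 46/59 ≈ 0.77966.
MLE ignores the prior: p̂_MLE = k/n = 41/49 ≈ 0.83673.
Difference = 46/59 − 41/49 = -165/2891 ≈ -0.0571.

MAP − MLE = -0.0571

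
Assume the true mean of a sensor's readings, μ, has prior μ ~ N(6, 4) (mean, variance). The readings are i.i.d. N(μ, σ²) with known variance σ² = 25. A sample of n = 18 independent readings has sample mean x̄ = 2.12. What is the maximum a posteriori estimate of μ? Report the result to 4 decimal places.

n = 18, x̄ = 2.12.
For a Normal prior and Normal likelihood with known variance, the posterior is Normal; its mode equals its mean, the precision-weighted average.
Prior precision 1/σ₀² = 1/4 = 0.25; data precision n/σ² = 18/25 = 0.72.
μ̂ = (0.25·6 + 0.72·2.12) / (0.25 + 0.72) = 3.0264/0.97 = 3.1200.

μ̂_MAP = 3.1200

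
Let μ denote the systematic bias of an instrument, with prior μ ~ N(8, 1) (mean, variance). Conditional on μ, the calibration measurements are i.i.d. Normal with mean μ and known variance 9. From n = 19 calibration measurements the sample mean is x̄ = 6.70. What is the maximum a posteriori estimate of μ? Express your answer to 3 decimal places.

n = 19, x̄ = 6.70.
For a Normal prior and Normal likelihood with known variance, the posterior is Normal; its mode equals its mean, the precision-weighted average.
Prior precision 1/σ₀² = 1/1 = 1; data precision n/σ² = 19/9.
μ̂ = (1·8 + (19/9)·6.7) / (1 + 19/9) = (1993/90)/(28/9) = 1993/280 ≈ 7.118.

μ̂_MAP = 7.118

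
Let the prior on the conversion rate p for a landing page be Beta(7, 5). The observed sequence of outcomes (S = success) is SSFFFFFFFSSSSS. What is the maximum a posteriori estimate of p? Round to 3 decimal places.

p̂_MAP = 0.542

Prior: Beta(7, 5).
Data: 7 successes in 14 trials (from the sequence). The binomial likelihood contributes p^7(1−p)^7, so the posterior is Beta(7+7, 5+7) = Beta(14, 12).
For Beta(a, b) with a, b > 1 the mode is (a−1)/(a+b−2) = 13/24 ≈ 0.542.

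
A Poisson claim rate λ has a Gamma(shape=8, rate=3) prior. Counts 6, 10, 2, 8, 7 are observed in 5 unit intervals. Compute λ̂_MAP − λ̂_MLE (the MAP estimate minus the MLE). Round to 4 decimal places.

Σxᵢ = 33. Posterior is Gamma(41, 8); MAP = (41−1)/8 = 40/8 ≈ 5.00000.
MLE = x̄ = 33/5 ≈ 6.60000.
Difference = 40/8 − 33/5 = -8/5 ≈ -1.6000.

MAP − MLE = -1.6000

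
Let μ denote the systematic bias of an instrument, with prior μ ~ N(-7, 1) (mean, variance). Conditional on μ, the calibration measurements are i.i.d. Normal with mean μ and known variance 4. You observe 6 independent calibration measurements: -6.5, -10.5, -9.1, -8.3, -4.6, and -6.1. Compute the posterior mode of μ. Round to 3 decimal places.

n = 6; x̄ = ((-6.5) + (-10.5) + (-9.1) + (-8.3) + (-4.6) + (-6.1))/6 = -45.1/6 = -451/60 ≈ -7.5167.
For a Normal prior and Normal likelihood with known variance, the posterior is Normal; its mode equals its mean, the precision-weighted average.
Prior precision 1/σ₀² = 1/1 = 1; data precision n/σ² = 6/4 = 1.5.
μ̂ = (1·(-7) + 1.5·(-451/60)) / (1 + 1.5) = (-18.275)/2.5 = -7.310.

μ̂_MAP = -7.310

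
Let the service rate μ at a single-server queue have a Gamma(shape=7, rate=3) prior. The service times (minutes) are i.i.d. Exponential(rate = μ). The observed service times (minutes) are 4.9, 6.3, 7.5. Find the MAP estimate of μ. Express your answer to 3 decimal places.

The Exponential(rate=μ) likelihood is ∝ μ^n e^(−μΣtᵢ). Here n = 3 and Σtᵢ = 4.9 + 6.3 + 7.5 = 18.7.
Posterior ∝ μ^6e^(−3μ) · μ^3e^(−18.7μ) = μ^9e^(−21.7μ), i.e. Gamma(10, 21.7).
Mode = (a−1)/b = 9/21.7 ≈ 0.415.

μ̂_MAP = 0.415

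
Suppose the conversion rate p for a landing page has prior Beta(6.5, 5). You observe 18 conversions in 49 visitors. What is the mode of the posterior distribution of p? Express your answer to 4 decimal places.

Prior: Beta(6.5, 5).
Data: 18 successes in 49 trials. The binomial likelihood contributes p^18(1−p)^31, so the posterior is Beta(6.5+18, 5+31) = Beta(24.5, 36).
For Beta(a, b) with a, b > 1 the mode is (a−1)/(a+b−2) = 23.5/58.5 ≈ 0.4017.

p̂_MAP = 0.4017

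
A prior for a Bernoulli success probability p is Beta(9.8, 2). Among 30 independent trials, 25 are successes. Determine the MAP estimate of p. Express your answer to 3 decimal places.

p̂_MAP = 0.849

Prior: Beta(9.8, 2).
Data: 25 successes in 30 trials. The binomial likelihood contributes p^25(1−p)^5, so the posterior is Beta(9.8+25, 2+5) = Beta(34.8, 7).
For Beta(a, b) with a, b > 1 the mode is (a−1)/(a+b−2) = 33.8/39.8 ≈ 0.849.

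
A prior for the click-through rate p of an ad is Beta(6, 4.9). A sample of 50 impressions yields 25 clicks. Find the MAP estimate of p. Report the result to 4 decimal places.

Prior: Beta(6, 4.9).
Data: 25 successes in 50 trials. The binomial likelihood contributes p^25(1−p)^25, so the posterior is Beta(6+25, 4.9+25) = Beta(31, 29.9).
For Beta(a, b) with a, b > 1 the mode is (a−1)/(a+b−2) = 30/58.9 ≈ 0.5093.

p̂_MAP = 0.5093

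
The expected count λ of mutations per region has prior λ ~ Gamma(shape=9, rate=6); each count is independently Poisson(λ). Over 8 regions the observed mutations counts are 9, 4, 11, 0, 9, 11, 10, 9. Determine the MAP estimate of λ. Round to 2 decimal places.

λ̂_MAP = 5.07

Σxᵢ = 9+4+11+0+9+11+10+9 = 63, with n = 8.
Posterior ∝ λ^8e^(−6λ) · λ^63e^(−8λ) = λ^71e^(−14λ), i.e. Gamma(shape=72, rate=14).
The mode of a Gamma(a, b) with a ≥ 1 (shape–rate) is (a−1)/b = 71/14 ≈ 5.07.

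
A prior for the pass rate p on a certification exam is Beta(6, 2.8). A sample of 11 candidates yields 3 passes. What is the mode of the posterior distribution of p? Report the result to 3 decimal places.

p̂_MAP = 0.449

Prior: Beta(6, 2.8).
Data: 3 successes in 11 trials. The binomial likelihood contributes p^3(1−p)^8, so the posterior is Beta(6+3, 2.8+8) = Beta(9, 10.8).
For Beta(a, b) with a, b > 1 the mode is (a−1)/(a+b−2) = 8/17.8 ≈ 0.449.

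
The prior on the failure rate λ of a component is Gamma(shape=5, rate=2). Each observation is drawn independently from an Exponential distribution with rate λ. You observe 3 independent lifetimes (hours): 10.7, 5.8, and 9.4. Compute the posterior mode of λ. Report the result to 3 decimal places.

λ̂_MAP = 0.251

The Exponential(rate=λ) likelihood is ∝ λ^n e^(−λΣtᵢ). Here n = 3 and Σtᵢ = 10.7 + 5.8 + 9.4 = 25.9.
Posterior ∝ λ^4e^(−2λ) · λ^3e^(−25.9λ) = λ^7e^(−27.9λ), i.e. Gamma(8, 27.9).
Mode = (a−1)/b = 7/27.9 ≈ 0.251.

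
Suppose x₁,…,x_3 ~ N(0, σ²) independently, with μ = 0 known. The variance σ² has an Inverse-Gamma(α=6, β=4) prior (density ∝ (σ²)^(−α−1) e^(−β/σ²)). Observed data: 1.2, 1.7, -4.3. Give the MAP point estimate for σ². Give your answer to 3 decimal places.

Sum of squared deviations about the known mean: SS = (1.2−0)² + (1.7−0)² + (-4.3−0)² = 22.82.
The Normal likelihood contributes (σ²)^(−n/2) exp(−SS/(2σ²)), so the posterior is Inverse-Gamma(α + n/2, β + SS/2) = Inverse-Gamma(7.5, 15.41).
The mode of Inverse-Gamma(a, b) is b/(a+1) = 15.41/8.5 ≈ 1.813.

σ̂²_MAP = 1.813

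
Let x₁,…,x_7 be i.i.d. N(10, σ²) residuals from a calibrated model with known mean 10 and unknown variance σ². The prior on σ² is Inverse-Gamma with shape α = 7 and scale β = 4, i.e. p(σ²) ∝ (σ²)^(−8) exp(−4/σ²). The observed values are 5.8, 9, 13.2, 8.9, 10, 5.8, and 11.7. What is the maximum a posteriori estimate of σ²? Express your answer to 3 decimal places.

Sum of squared deviations about the known mean: SS = (5.8−10)² + (9−10)² + (13.2−10)² + (8.9−10)² + (10−10)² + (5.8−10)² + (11.7−10)² = 50.62.
The Normal likelihood contributes (σ²)^(−n/2) exp(−SS/(2σ²)), so the posterior is Inverse-Gamma(α + n/2, β + SS/2) = Inverse-Gamma(10.5, 29.31).
The mode of Inverse-Gamma(a, b) is b/(a+1) = 29.31/11.5 ≈ 2.549.

σ̂²_MAP = 2.549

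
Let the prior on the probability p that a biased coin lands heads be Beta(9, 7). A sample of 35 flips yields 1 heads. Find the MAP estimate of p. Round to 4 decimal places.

Prior: Beta(9, 7).
Data: 1 success in 35 trials. The binomial likelihood contributes p(1−p)^34, so the posterior is Beta(9+1, 7+34) = Beta(10, 41).
For Beta(a, b) with a, b > 1 the mode is (a−1)/(a+b−2) = 9/49 ≈ 0.1837.

p̂_MAP = 0.1837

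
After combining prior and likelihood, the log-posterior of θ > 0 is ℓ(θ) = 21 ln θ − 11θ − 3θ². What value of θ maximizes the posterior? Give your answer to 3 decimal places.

θ̂_MAP = 1.167

ℓ'(θ) = 21/θ − 11 − 6θ. Setting this to zero and multiplying by θ: 6θ² + 11θ − 21 = 0.
θ = (−11 + √(11² + 4·6·21)) / (2·6) = (−11 + √625) / 12 = (−11 + 25)/12 = 7/6.
ℓ''(θ) = −21/θ² − 6 < 0, confirming a maximum.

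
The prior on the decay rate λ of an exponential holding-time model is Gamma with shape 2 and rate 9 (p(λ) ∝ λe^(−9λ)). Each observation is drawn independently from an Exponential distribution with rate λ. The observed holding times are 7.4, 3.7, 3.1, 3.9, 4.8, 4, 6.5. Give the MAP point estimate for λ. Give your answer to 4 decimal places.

λ̂_MAP = 0.1887

The Exponential(rate=λ) likelihood is ∝ λ^n e^(−λΣtᵢ). Here n = 7 and Σtᵢ = 7.4 + 3.7 + 3.1 + 3.9 + 4.8 + 4 + 6.5 = 33.4.
Posterior ∝ λe^(−9λ) · λ^7e^(−33.4λ) = λ^8e^(−42.4λ), i.e. Gamma(9, 42.4).
Mode = (a−1)/b = 8/42.4 ≈ 0.1887.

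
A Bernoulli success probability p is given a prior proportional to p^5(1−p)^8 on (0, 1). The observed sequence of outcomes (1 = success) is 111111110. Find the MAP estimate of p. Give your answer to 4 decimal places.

p̂_MAP = 0.5909

The prior density ∝ p^5(1−p)^8 is the kernel of Beta(6, 9).
Data: 8 successes in 9 trials (from the sequence). The binomial likelihood contributes p^8(1−p)^1, so the posterior is Beta(6+8, 9+1) = Beta(14, 10).
For Beta(a, b) with a, b > 1 the mode is (a−1)/(a+b−2) = 13/22 ≈ 0.5909.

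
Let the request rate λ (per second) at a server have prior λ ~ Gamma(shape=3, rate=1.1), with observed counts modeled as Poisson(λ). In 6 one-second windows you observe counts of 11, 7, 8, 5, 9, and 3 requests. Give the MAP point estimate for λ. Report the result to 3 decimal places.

λ̂_MAP = 6.338

Σxᵢ = 11+7+8+5+9+3 = 43, with n = 6.
Posterior ∝ λ^2e^(−1.1λ) · λ^43e^(−6λ) = λ^45e^(−7.1λ), i.e. Gamma(shape=46, rate=7.1).
The mode of a Gamma(a, b) with a ≥ 1 (shape–rate) is (a−1)/b = 45/7.1 ≈ 6.338.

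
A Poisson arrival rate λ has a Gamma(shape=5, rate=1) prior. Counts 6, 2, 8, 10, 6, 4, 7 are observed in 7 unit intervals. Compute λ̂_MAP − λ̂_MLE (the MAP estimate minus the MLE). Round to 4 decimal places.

MAP − MLE = -0.2679

Σxᵢ = 43. Posterior is Gamma(48, 8); MAP = (48−1)/8 = 47/8 ≈ 5.87500.
MLE = x̄ = 43/7 ≈ 6.14286.
Difference = 47/8 − 43/7 = -15/56 ≈ -0.2679.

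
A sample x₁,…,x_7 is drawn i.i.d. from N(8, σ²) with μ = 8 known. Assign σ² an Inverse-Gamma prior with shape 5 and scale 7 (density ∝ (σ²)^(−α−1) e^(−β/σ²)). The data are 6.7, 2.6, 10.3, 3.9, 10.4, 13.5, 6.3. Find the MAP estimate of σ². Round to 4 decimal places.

Sum of squared deviations about the known mean: SS = (6.7−8)² + (2.6−8)² + (10.3−8)² + (3.9−8)² + (10.4−8)² + (13.5−8)² + (6.3−8)² = 91.85.
The Normal likelihood contributes (σ²)^(−n/2) exp(−SS/(2σ²)), so the posterior is Inverse-Gamma(α + n/2, β + SS/2) = Inverse-Gamma(8.5, 52.925).
The mode of Inverse-Gamma(a, b) is b/(a+1) = 52.925/9.5 ≈ 5.5711.

σ̂²_MAP = 5.5711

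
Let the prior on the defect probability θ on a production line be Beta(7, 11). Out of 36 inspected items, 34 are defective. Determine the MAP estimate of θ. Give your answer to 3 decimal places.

θ̂_MAP = 0.769

Prior: Beta(7, 11).
Data: 34 successes in 36 trials. The binomial likelihood contributes θ^34(1−θ)^2, so the posterior is Beta(7+34, 11+2) = Beta(41, 13).
For Beta(a, b) with a, b > 1 the mode is (a−1)/(a+b−2) = 40/52 ≈ 0.769.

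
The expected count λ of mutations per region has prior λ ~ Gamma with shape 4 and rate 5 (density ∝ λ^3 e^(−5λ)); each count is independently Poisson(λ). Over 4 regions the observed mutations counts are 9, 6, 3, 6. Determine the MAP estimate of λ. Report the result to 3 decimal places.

Σxᵢ = 9+6+3+6 = 24, with n = 4.
Posterior ∝ λ^3e^(−5λ) · λ^24e^(−4λ) = λ^27e^(−9λ), i.e. Gamma(shape=28, rate=9).
The mode of a Gamma(a, b) with a ≥ 1 (shape–rate) is (a−1)/b = 27/9 ≈ 3.000.

λ̂_MAP = 3.000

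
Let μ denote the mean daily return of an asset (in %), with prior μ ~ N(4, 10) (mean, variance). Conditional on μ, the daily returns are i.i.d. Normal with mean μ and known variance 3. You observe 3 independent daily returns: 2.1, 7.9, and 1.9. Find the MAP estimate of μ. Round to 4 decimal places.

μ̂_MAP = 3.9697

n = 3; x̄ = (2.1 + 7.9 + 1.9)/3 = 11.9/3 = 119/30 ≈ 3.9667.
For a Normal prior and Normal likelihood with known variance, the posterior is Normal; its mode equals its mean, the precision-weighted average.
Prior precision 1/σ₀² = 1/10 = 0.1; data precision n/σ² = 3/3 = 1.
μ̂ = (0.1·4 + 1·(119/30)) / (0.1 + 1) = (131/30)/1.1 = 131/33 ≈ 3.9697.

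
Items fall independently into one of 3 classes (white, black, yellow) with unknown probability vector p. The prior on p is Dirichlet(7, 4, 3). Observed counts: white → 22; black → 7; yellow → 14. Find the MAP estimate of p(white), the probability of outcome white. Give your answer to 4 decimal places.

The posterior is Dirichlet(αᵢ + nᵢ) = Dirichlet(29, 11, 17).
For a Dirichlet(a₁,…,a_K) with all aᵢ > 1, the mode has j-th component (aⱼ − 1)/(Σaᵢ − K).
Here Σaᵢ = 57 and K = 3, so p(white) = (29 − 1)/(57 − 3) = 28/54 ≈ 0.5185.

MAP estimate of p(white) = 0.5185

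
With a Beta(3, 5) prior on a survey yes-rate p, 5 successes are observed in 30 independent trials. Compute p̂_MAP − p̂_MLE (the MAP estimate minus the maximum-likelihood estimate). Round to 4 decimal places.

MAP − MLE = 0.0278

Posterior is Beta(8, 30); MAP = (8−1)/(38−2) = 7/36 ≈ 0.19444.
MLE ignores the prior: p̂_MLE = k/n = 5/30 ≈ 0.16667.
Difference = 7/36 − 5/30 = 1/36 ≈ 0.0278.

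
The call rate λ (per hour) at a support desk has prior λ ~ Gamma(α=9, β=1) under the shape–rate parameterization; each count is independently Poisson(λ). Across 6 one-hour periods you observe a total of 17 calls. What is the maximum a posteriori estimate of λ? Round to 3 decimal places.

λ̂_MAP = 3.571

Σxᵢ = 17, n = 6.
Posterior ∝ λ^8e^(−1λ) · λ^17e^(−6λ) = λ^25e^(−7λ), i.e. Gamma(shape=26, rate=7).
The mode of a Gamma(a, b) with a ≥ 1 (shape–rate) is (a−1)/b = 25/7 ≈ 3.571.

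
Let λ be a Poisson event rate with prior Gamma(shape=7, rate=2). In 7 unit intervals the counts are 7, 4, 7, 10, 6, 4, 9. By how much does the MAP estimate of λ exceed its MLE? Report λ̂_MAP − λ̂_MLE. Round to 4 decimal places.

MAP − MLE = -0.8254

Σxᵢ = 47. Posterior is Gamma(54, 9); MAP = (54−1)/9 = 53/9 ≈ 5.88889.
MLE = x̄ = 47/7 ≈ 6.71429.
Difference = 53/9 − 47/7 = -52/63 ≈ -0.8254.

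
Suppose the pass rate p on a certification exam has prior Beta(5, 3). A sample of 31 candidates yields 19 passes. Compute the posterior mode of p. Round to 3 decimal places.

p̂_MAP = 0.622

Prior: Beta(5, 3).
Data: 19 successes in 31 trials. The binomial likelihood contributes p^19(1−p)^12, so the posterior is Beta(5+19, 3+12) = Beta(24, 15).
For Beta(a, b) with a, b > 1 the mode is (a−1)/(a+b−2) = 23/37 ≈ 0.622.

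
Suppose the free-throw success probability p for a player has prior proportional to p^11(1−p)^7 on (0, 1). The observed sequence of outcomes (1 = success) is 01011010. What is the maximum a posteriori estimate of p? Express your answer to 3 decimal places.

The prior density ∝ p^11(1−p)^7 is the kernel of Beta(12, 8).
Data: 4 successes in 8 trials (from the sequence). The binomial likelihood contributes p^4(1−p)^4, so the posterior is Beta(12+4, 8+4) = Beta(16, 12).
For Beta(a, b) with a, b > 1 the mode is (a−1)/(a+b−2) = 15/26 ≈ 0.577.

p̂_MAP = 0.577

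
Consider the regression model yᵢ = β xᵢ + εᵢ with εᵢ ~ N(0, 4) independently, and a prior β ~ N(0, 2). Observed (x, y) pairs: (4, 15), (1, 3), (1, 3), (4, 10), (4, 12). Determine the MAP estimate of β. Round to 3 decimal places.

β̂_MAP = 2.962

log p(β | y) = −Σ(yᵢ − βxᵢ)²/(2·4) − β²/(2·2) + const.
Setting the derivative to zero: Σxᵢ(yᵢ − βxᵢ)/4 − β/2 = 0, so β = Σxᵢyᵢ / (Σxᵢ² + σ²/τ²).
Σxᵢyᵢ = 4·15 + 1·3 + 1·3 + 4·10 + 4·12 = 154; Σxᵢ² = 50; σ²/τ² = 2.
β̂_MAP = 154 / (50 + 2) = 154/52 ≈ 2.962.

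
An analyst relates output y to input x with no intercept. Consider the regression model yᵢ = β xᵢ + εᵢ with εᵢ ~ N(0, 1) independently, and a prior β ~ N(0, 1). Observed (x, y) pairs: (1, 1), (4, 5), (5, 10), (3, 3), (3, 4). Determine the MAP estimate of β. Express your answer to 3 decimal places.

log p(β | y) = −Σ(yᵢ − βxᵢ)²/(2·1) − β²/(2·1) + const.
Setting the derivative to zero: Σxᵢ(yᵢ − βxᵢ)/1 − β/1 = 0, so β = Σxᵢyᵢ / (Σxᵢ² + σ²/τ²).
Σxᵢyᵢ = 1·1 + 4·5 + 5·10 + 3·3 + 3·4 = 92; Σxᵢ² = 60; σ²/τ² = 1.
β̂_MAP = 92 / (60 + 1) = 92/61 ≈ 1.508.

β̂_MAP = 1.508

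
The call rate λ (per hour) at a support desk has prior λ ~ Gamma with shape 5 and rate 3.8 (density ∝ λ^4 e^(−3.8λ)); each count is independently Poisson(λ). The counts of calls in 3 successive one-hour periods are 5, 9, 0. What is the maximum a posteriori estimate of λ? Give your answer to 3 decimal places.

λ̂_MAP = 2.647

Σxᵢ = 5+9+0 = 14, with n = 3.
Posterior ∝ λ^4e^(−3.8λ) · λ^14e^(−3λ) = λ^18e^(−6.8λ), i.e. Gamma(shape=19, rate=6.8).
The mode of a Gamma(a, b) with a ≥ 1 (shape–rate) is (a−1)/b = 18/6.8 ≈ 2.647.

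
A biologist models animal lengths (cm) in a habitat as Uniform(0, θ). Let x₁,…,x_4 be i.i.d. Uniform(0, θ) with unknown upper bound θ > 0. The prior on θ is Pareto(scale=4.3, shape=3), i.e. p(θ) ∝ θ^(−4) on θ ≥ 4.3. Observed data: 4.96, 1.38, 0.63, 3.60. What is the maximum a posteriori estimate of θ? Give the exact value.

θ̂_MAP = 4.96

The Uniform(0, θ) likelihood is θ^(−n) for θ ≥ max(xᵢ), zero otherwise. Here max(xᵢ) = 4.96.
Posterior ∝ θ^(−4) · θ^(−4) = θ^(−8) on θ ≥ max(4.3, 4.96) = 4.96.
This density is strictly decreasing in θ, so the posterior mode lies at the lower boundary of the support.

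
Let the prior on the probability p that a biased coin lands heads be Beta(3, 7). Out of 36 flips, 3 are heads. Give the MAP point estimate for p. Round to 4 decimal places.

p̂_MAP = 0.1136

Prior: Beta(3, 7).
Data: 3 successes in 36 trials. The binomial likelihood contributes p^3(1−p)^33, so the posterior is Beta(3+3, 7+33) = Beta(6, 40).
For Beta(a, b) with a, b > 1 the mode is (a−1)/(a+b−2) = 5/44 ≈ 0.1136.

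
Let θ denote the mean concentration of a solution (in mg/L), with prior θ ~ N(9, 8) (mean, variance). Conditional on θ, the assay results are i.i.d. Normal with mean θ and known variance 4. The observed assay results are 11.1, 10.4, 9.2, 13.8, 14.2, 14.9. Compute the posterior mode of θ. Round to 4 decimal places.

n = 6; x̄ = (11.1 + 10.4 + 9.2 + 13.8 + 14.2 + 14.9)/6 = 73.6/6 = 184/15 ≈ 12.2667.
For a Normal prior and Normal likelihood with known variance, the posterior is Normal; its mode equals its mean, the precision-weighted average.
Prior precision 1/σ₀² = 1/8 = 0.125; data precision n/σ² = 6/4 = 1.5.
θ̂ = (0.125·9 + 1.5·(184/15)) / (0.125 + 1.5) = 19.525/1.625 = 781/65 ≈ 12.0154.

θ̂_MAP = 12.0154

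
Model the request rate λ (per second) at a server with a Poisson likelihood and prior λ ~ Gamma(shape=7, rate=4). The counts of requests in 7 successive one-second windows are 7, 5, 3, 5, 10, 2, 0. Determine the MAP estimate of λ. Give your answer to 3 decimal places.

Σxᵢ = 7+5+3+5+10+2+0 = 32, with n = 7.
Posterior ∝ λ^6e^(−4λ) · λ^32e^(−7λ) = λ^38e^(−11λ), i.e. Gamma(shape=39, rate=11).
The mode of a Gamma(a, b) with a ≥ 1 (shape–rate) is (a−1)/b = 38/11 ≈ 3.455.

λ̂_MAP = 3.455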